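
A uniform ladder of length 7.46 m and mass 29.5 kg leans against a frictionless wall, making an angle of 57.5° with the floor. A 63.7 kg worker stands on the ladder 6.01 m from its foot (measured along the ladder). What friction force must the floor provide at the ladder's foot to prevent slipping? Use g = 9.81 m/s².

Sum moments about the foot of the ladder (the floor normal and friction both act there and drop out).
Ladder weight 29.5×9.81 = 289.4 N acts at 3.73 m along the ladder; its horizontal arm is 3.73·cos57.5° = 2.004 m → τ = 580 N·m clockwise.
Worker: 63.7×9.81 = 624.9 N at 6.01 m → arm 3.229 m → τ = 2018 N·m clockwise.
Wall normal N acts horizontally at the top; its moment arm is the height L sinθ = 7.46·sin57.5° = 6.292 m, counterclockwise.
Balancing moments: N × 6.292 = 2598, giving N = 413 N.
ΣFx = 0: friction at the foot balances the wall's push, so f = N_wall = 413 N.

f ≈ 413 N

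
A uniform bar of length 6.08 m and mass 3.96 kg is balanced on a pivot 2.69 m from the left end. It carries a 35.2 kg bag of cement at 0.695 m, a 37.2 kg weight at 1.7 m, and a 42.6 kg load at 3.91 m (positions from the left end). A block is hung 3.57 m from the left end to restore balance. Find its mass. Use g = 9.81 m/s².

m ≈ 61 kg

Take moments about the pivot (at 2.69 m from the left end).
Beam weight: 3.96 × 9.81 = 38.85 N down at 3.04 m → arm 0.35 m, τ = 38.85 × 0.35 = 13.6 N·m clockwise.
Bag of cement: 35.2 × 9.81 = 345.3 N down at 0.695 m → arm 1.995 m, τ = 345.3 × 1.995 = 688.9 N·m counterclockwise.
Weight: 37.2 × 9.81 = 364.9 N down at 1.7 m → arm 0.99 m, τ = 364.9 × 0.99 = 361.3 N·m counterclockwise.
Load: 42.6 × 9.81 = 417.9 N down at 3.91 m → arm 1.22 m, τ = 417.9 × 1.22 = 509.8 N·m clockwise.
Net moment of known loads = 526.8 N·m counterclockwise.
An unknown mass m at 3.57 m has arm 0.88 m; its moment is m·g·0.88 clockwise.
Balancing moments: m × 9.81 × 0.88 = 526.8, giving m = 526.8 / (9.81 × 0.88) = 61 kg.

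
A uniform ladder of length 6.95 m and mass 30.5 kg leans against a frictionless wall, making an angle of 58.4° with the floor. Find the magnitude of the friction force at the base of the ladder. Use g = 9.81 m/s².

About the foot of the ladder:
Ladder weight 30.5×9.81 = 299.2 N acts at 3.475 m along the ladder; its horizontal arm is 3.475·cos58.4° = 1.821 m → τ = 544.8 N·m clockwise.
Wall normal N acts horizontally at the top; its moment arm is the height L sinθ = 6.95·sin58.4° = 5.92 m, counterclockwise.
Balancing moments: N × 5.92 = 544.8, giving N = 92 N.
ΣFx = 0: friction at the foot balances the wall's push, so f = N_wall = 92 N.

f ≈ 92 N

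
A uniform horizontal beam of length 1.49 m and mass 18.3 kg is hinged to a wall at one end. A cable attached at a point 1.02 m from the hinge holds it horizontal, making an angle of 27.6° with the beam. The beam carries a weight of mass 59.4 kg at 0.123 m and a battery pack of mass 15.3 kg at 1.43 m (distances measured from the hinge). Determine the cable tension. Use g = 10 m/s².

Choose the hinge as the axis so the unknown hinge reaction has zero arm there.
Beam weight: 18.3 × 10 = 183 N down at 0.745 m → arm 0.745 m, τ = 183 × 0.745 = 136.3 N·m clockwise.
Weight: 59.4 × 10 = 594 N down at 0.123 m → arm 0.123 m, τ = 594 × 0.123 = 73.06 N·m clockwise.
Battery pack: 15.3 × 10 = 153 N down at 1.43 m → arm 1.43 m, τ = 153 × 1.43 = 218.8 N·m clockwise.
Total clockwise load moment = 428.2 N·m.
The cable tension T acts at 1.02 m; only its component perpendicular to the beam, T sinθ, produces torque. sin 27.6° = 0.4633.
Στ = 0 ⇒ T × 1.02 × 0.4633 = 428.2 ⇒ T = 428.2 / 0.4726 = 906 N.

T ≈ 906 N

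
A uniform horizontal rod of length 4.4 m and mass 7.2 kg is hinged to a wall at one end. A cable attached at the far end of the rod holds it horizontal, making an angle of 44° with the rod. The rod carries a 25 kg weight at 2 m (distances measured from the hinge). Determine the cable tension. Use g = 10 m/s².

T ≈ 215 N

Choose the hinge as the axis so the unknown hinge reaction has zero arm there.
Beam weight: 7.2 × 10 = 72 N down at 2.2 m → arm 2.2 m, τ = 72 × 2.2 = 158.4 N·m clockwise.
Weight: 25 × 10 = 250 N down at 2 m → arm 2 m, τ = 250 × 2 = 500 N·m clockwise.
Total clockwise load moment = 658.4 N·m.
The cable tension T acts at 4.4 m; only its component perpendicular to the rod, T sinθ, produces torque. sin 44° = 0.6947.
Στ = 0 ⇒ T × 4.4 × 0.6947 = 658.4 ⇒ T = 658.4 / 3.057 = 215 N.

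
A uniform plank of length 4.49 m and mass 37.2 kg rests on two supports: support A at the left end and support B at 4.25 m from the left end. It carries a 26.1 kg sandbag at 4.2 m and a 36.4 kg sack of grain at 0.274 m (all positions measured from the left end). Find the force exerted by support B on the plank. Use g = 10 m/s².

About support A:
Beam weight: 37.2 × 10 = 372 N down at 2.245 m → arm 2.245 m, τ = 372 × 2.245 = 835.1 N·m clockwise.
Sandbag: 26.1 × 10 = 261 N down at 4.2 m → arm 4.2 m, τ = 261 × 4.2 = 1096 N·m clockwise.
Sack of grain: 36.4 × 10 = 364 N down at 0.274 m → arm 0.274 m, τ = 364 × 0.274 = 99.74 N·m clockwise.
Net load moment about support A = 2031 N·m clockwise.
Reaction R at support B is upward at 4.25 m, arm 4.25 m → moment R × 4.25 counterclockwise.
Στ = 0 ⇒ R × 4.25 = 2031 ⇒ R = 478 N.

R_B ≈ 478 N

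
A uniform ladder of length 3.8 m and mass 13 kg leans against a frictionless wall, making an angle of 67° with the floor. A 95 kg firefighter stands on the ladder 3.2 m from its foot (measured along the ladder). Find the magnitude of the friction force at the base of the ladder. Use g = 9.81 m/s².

Taking torques about the foot of the ladder:
Ladder weight 13×9.81 = 127.5 N acts at 1.9 m along the ladder; its horizontal arm is 1.9·cos67° = 0.7424 m → τ = 94.66 N·m clockwise.
Firefighter: 95×9.81 = 932 N at 3.2 m → arm 1.25 m → τ = 1165 N·m clockwise.
Wall normal N acts horizontally at the top; its moment arm is the height L sinθ = 3.8·sin67° = 3.498 m, counterclockwise.
Balancing moments: N × 3.498 = 1260, giving N = 360 N.
ΣFx = 0: friction at the foot balances the wall's push, so f = N_wall = 360 N.

f ≈ 360 N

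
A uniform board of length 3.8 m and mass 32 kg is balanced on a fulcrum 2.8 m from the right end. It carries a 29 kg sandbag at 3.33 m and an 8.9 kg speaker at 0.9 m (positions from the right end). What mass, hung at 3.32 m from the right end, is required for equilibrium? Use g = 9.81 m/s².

Choose the fulcrum (at 2.8 m from the right end) as the axis so the support reaction has zero arm there.
Beam weight: 32 × 9.81 = 313.9 N down at 1.9 m → arm 0.9 m, τ = 313.9 × 0.9 = 282.5 N·m clockwise.
Sandbag: 29 × 9.81 = 284.5 N down at 3.33 m → arm 0.53 m, τ = 284.5 × 0.53 = 150.8 N·m counterclockwise.
Speaker: 8.9 × 9.81 = 87.31 N down at 0.9 m → arm 1.9 m, τ = 87.31 × 1.9 = 165.9 N·m clockwise.
Net moment of known loads = 297.6 N·m clockwise.
An unknown mass m at 3.32 m has arm 0.52 m; its moment is m·g·0.52 counterclockwise.
For rotational equilibrium, m × 9.81 × 0.52 = 297.6, so m = 297.6 / (9.81 × 0.52) = 58.3 kg.

m ≈ 58.3 kg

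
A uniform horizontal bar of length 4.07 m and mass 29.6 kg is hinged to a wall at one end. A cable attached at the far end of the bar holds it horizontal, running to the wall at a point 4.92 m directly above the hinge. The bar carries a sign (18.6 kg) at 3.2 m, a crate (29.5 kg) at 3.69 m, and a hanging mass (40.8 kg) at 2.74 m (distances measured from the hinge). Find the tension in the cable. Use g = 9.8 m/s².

T ≈ 1060 N

About the hinge:
Beam weight: 29.6 × 9.8 = 290.1 N down at 2.035 m → arm 2.035 m, τ = 290.1 × 2.035 = 590.4 N·m clockwise.
Sign: 18.6 × 9.8 = 182.3 N down at 3.2 m → arm 3.2 m, τ = 182.3 × 3.2 = 583.4 N·m clockwise.
Crate: 29.5 × 9.8 = 289.1 N down at 3.69 m → arm 3.69 m, τ = 289.1 × 3.69 = 1067 N·m clockwise.
Hanging mass: 40.8 × 9.8 = 399.8 N down at 2.74 m → arm 2.74 m, τ = 399.8 × 2.74 = 1095 N·m clockwise.
Total clockwise load moment = 3336 N·m.
The cable tension T acts at 4.07 m; only its component perpendicular to the bar, T sinθ, produces torque. sinθ = h/√(h²+d²) = 4.92/√(4.92²+4.07²) = 0.7705.
Setting net torque to zero: T × 4.07 × 0.7705 = 3336 → T = 3336 / 3.136 = 1060 N.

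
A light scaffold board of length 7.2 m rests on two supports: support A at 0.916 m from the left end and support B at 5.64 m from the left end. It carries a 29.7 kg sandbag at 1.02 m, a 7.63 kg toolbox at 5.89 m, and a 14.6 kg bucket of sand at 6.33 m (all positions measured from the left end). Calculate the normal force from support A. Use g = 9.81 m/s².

Take moments about support B.
Sandbag: 29.7 × 9.81 = 291.4 N down at 1.02 m → arm 4.62 m, τ = 291.4 × 4.62 = 1346 N·m counterclockwise.
Toolbox: 7.63 × 9.81 = 74.85 N down at 5.89 m → arm 0.25 m, τ = 74.85 × 0.25 = 18.71 N·m clockwise.
Bucket of sand: 14.6 × 9.81 = 143.2 N down at 6.33 m → arm 0.69 m, τ = 143.2 × 0.69 = 98.81 N·m clockwise.
Net load moment about support B = 1228 N·m counterclockwise.
Reaction R at support A is upward at 0.916 m, arm 4.724 m → moment R × 4.724 clockwise.
Setting net torque to zero: R × 4.724 = 1228 → R = 260 N.

R_A ≈ 260 N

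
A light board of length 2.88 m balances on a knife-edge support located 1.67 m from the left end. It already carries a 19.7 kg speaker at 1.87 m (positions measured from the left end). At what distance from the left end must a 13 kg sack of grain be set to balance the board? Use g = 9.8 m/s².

About the knife-edge support (at 1.67 m from the left end):
Speaker: 19.7 × 9.8 = 193.1 N down at 1.87 m → arm 0.2 m, τ = 193.1 × 0.2 = 38.62 N·m clockwise.
Net moment of existing loads = 38.62 N·m clockwise.
The sack of grain weighs 13 × 9.8 = 127.4 N and must supply an equal counterclockwise moment, so its lever arm about the knife-edge support is 38.62 / 127.4 = 0.303 m.
That puts it at 1.67 − 0.303 = 1.37 m from the left end.

x ≈ 1.37 m from the left end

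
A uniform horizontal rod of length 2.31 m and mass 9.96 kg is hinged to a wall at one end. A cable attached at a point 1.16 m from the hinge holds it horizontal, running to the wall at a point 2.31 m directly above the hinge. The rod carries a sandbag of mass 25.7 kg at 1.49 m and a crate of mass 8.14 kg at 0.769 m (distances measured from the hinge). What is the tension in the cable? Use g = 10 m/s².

Sum moments about the hinge (the unknown hinge reaction has zero arm there).
Beam weight: 9.96 × 10 = 99.6 N down at 1.155 m → arm 1.155 m, τ = 99.6 × 1.155 = 115 N·m clockwise.
Sandbag: 25.7 × 10 = 257 N down at 1.49 m → arm 1.49 m, τ = 257 × 1.49 = 382.9 N·m clockwise.
Crate: 8.14 × 10 = 81.4 N down at 0.769 m → arm 0.769 m, τ = 81.4 × 0.769 = 62.6 N·m clockwise.
Total clockwise load moment = 560.5 N·m.
The cable tension T acts at 1.16 m; only its component perpendicular to the rod, T sinθ, produces torque. sinθ = h/√(h²+d²) = 2.31/√(2.31²+1.16²) = 0.8937.
Balancing moments: T × 1.16 × 0.8937 = 560.5, giving T = 560.5 / 1.037 = 541 N.

T ≈ 541 N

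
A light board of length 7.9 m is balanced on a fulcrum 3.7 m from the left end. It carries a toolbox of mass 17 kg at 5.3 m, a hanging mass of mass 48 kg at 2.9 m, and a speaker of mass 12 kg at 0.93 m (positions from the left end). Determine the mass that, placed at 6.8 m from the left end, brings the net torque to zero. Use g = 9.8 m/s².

About the fulcrum (at 3.7 m from the left end):
Toolbox: 17 × 9.8 = 166.6 N down at 5.3 m → arm 1.6 m, τ = 166.6 × 1.6 = 266.6 N·m clockwise.
Hanging mass: 48 × 9.8 = 470.4 N down at 2.9 m → arm 0.8 m, τ = 470.4 × 0.8 = 376.3 N·m counterclockwise.
Speaker: 12 × 9.8 = 117.6 N down at 0.93 m → arm 2.77 m, τ = 117.6 × 2.77 = 325.8 N·m counterclockwise.
Net moment of known loads = 435.5 N·m counterclockwise.
An unknown mass m at 6.8 m has arm 3.1 m; its moment is m·g·3.1 clockwise.
Setting net torque to zero: m × 9.8 × 3.1 = 435.5 → m = 435.5 / (9.8 × 3.1) = 14.3 kg.

m ≈ 14.3 kg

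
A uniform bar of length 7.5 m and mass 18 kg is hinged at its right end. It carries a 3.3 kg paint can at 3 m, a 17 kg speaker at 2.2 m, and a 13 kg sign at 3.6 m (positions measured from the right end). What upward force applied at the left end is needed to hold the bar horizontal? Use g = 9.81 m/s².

F ≈ 211 N

Taking torques about the right end:
Beam weight: 18 × 9.81 = 176.6 N down at 3.75 m → arm 3.75 m, τ = 176.6 × 3.75 = 662.2 N·m counterclockwise.
Paint can: 3.3 × 9.81 = 32.37 N down at 3 m → arm 3 m, τ = 32.37 × 3 = 97.11 N·m counterclockwise.
Speaker: 17 × 9.81 = 166.8 N down at 2.2 m → arm 2.2 m, τ = 166.8 × 2.2 = 367 N·m counterclockwise.
Sign: 13 × 9.81 = 127.5 N down at 3.6 m → arm 3.6 m, τ = 127.5 × 3.6 = 459 N·m counterclockwise.
Net moment of the loads = 1585 N·m counterclockwise.
The upward force F acts at the left end, arm 7.5 m, giving F × 7.5 clockwise.
Setting net torque to zero: F × 7.5 = 1585 → F = 1585 / 7.5 = 211 N.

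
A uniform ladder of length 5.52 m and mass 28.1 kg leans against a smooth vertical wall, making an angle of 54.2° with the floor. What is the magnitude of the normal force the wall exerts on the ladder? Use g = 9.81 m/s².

Taking torques about the foot of the ladder:
Ladder weight 28.1×9.81 = 275.7 N acts at 2.76 m along the ladder; its horizontal arm is 2.76·cos54.2° = 1.614 m → τ = 445 N·m clockwise.
Wall normal N acts horizontally at the top; its moment arm is the height L sinθ = 5.52·sin54.2° = 4.477 m, counterclockwise.
Στ = 0 ⇒ N × 4.477 = 445 ⇒ N = 99.4 N.

N_wall ≈ 99.4 N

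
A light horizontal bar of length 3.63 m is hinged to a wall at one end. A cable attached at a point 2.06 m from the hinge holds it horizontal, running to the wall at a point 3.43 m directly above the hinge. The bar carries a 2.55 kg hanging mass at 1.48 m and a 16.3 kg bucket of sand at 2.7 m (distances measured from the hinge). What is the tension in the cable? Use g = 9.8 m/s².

T ≈ 265 N

Taking torques about the hinge:
Hanging mass: 2.55 × 9.8 = 24.99 N down at 1.48 m → arm 1.48 m, τ = 24.99 × 1.48 = 36.99 N·m clockwise.
Bucket of sand: 16.3 × 9.8 = 159.7 N down at 2.7 m → arm 2.7 m, τ = 159.7 × 2.7 = 431.2 N·m clockwise.
Total clockwise load moment = 468.2 N·m.
The cable tension T acts at 2.06 m; only its component perpendicular to the bar, T sinθ, produces torque. sinθ = h/√(h²+d²) = 3.43/√(3.43²+2.06²) = 0.8573.
Στ = 0 ⇒ T × 2.06 × 0.8573 = 468.2 ⇒ T = 468.2 / 1.766 = 265 N.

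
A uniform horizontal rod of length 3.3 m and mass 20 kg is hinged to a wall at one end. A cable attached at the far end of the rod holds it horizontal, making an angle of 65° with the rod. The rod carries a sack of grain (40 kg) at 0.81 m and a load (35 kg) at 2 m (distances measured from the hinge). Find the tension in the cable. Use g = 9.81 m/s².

T ≈ 444 N

Choose the hinge as the axis so the unknown hinge reaction has zero arm there.
Beam weight: 20 × 9.81 = 196.2 N down at 1.65 m → arm 1.65 m, τ = 196.2 × 1.65 = 323.7 N·m clockwise.
Sack of grain: 40 × 9.81 = 392.4 N down at 0.81 m → arm 0.81 m, τ = 392.4 × 0.81 = 317.8 N·m clockwise.
Load: 35 × 9.81 = 343.4 N down at 2 m → arm 2 m, τ = 343.4 × 2 = 686.8 N·m clockwise.
Total clockwise load moment = 1328 N·m.
The cable tension T acts at 3.3 m; only its component perpendicular to the rod, T sinθ, produces torque. sin 65° = 0.9063.
For rotational equilibrium, T × 3.3 × 0.9063 = 1328, so T = 1328 / 2.991 = 444 N.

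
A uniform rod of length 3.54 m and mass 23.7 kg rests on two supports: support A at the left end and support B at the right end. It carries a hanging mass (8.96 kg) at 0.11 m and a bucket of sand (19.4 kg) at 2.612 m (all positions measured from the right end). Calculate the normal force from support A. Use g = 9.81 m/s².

R_A ≈ 259 N

Choose support B as the axis so its reaction then has zero moment arm.
Beam weight: 23.7 × 9.81 = 232.5 N down at 1.77 m → arm 1.77 m, τ = 232.5 × 1.77 = 411.5 N·m counterclockwise.
Hanging mass: 8.96 × 9.81 = 87.9 N down at 0.11 m → arm 0.11 m, τ = 87.9 × 0.11 = 9.669 N·m counterclockwise.
Bucket of sand: 19.4 × 9.81 = 190.3 N down at 2.612 m → arm 2.612 m, τ = 190.3 × 2.612 = 497.1 N·m counterclockwise.
Net load moment about support B = 918.3 N·m counterclockwise.
Reaction R at support A is upward at 3.54 m, arm 3.54 m → moment R × 3.54 clockwise.
Στ = 0 ⇒ R × 3.54 = 918.3 ⇒ R = 259 N.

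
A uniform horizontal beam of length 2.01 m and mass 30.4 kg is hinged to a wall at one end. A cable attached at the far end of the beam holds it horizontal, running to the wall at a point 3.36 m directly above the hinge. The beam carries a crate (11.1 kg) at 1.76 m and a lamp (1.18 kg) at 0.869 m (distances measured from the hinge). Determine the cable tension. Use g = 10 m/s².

Take moments about the hinge.
Beam weight: 30.4 × 10 = 304 N down at 1.005 m → arm 1.005 m, τ = 304 × 1.005 = 305.5 N·m clockwise.
Crate: 11.1 × 10 = 111 N down at 1.76 m → arm 1.76 m, τ = 111 × 1.76 = 195.4 N·m clockwise.
Lamp: 1.18 × 10 = 11.8 N down at 0.869 m → arm 0.869 m, τ = 11.8 × 0.869 = 10.25 N·m clockwise.
Total clockwise load moment = 511.1 N·m.
The cable tension T acts at 2.01 m; only its component perpendicular to the beam, T sinθ, produces torque. sinθ = h/√(h²+d²) = 3.36/√(3.36²+2.01²) = 0.8582.
Balancing moments: T × 2.01 × 0.8582 = 511.1, giving T = 511.1 / 1.725 = 296 N.

T ≈ 296 N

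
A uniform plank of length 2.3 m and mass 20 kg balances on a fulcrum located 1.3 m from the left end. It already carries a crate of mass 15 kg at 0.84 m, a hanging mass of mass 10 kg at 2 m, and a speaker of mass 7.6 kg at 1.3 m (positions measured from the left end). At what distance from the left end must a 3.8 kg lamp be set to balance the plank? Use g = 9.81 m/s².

Sum moments about the fulcrum (at 1.3 m from the left end) (the support reaction has zero arm there).
Beam weight: 20 × 9.81 = 196.2 N down at 1.15 m → arm 0.15 m, τ = 196.2 × 0.15 = 29.43 N·m counterclockwise.
Crate: 15 × 9.81 = 147.2 N down at 0.84 m → arm 0.46 m, τ = 147.2 × 0.46 = 67.71 N·m counterclockwise.
Hanging mass: 10 × 9.81 = 98.1 N down at 2 m → arm 0.7 m, τ = 98.1 × 0.7 = 68.67 N·m clockwise.
Speaker: acts at the fulcrum, moment arm 0 → no torque.
Net moment of existing loads = 28.47 N·m counterclockwise.
The lamp weighs 3.8 × 9.81 = 37.28 N and must supply an equal clockwise moment, so its lever arm about the fulcrum is 28.47 / 37.28 = 0.764 m.
That puts it at 1.3 + 0.764 = 2.06 m from the left end.

x ≈ 2.06 m from the left end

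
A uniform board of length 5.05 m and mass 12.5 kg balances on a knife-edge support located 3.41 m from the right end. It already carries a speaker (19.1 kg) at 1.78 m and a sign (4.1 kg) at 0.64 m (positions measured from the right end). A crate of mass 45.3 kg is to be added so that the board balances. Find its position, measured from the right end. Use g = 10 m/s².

x ≈ 4.59 m from the right end

Taking torques about the knife-edge support (at 3.41 m from the right end):
Beam weight: 12.5 × 10 = 125 N down at 2.525 m → arm 0.885 m, τ = 125 × 0.885 = 110.6 N·m clockwise.
Speaker: 19.1 × 10 = 191 N down at 1.78 m → arm 1.63 m, τ = 191 × 1.63 = 311.3 N·m clockwise.
Sign: 4.1 × 10 = 41 N down at 0.64 m → arm 2.77 m, τ = 41 × 2.77 = 113.6 N·m clockwise.
Net moment of existing loads = 535.5 N·m clockwise.
The crate weighs 45.3 × 10 = 453 N and must supply an equal counterclockwise moment, so its lever arm about the knife-edge support is 535.5 / 453 = 1.18 m.
That puts it at 3.41 + 1.18 = 4.59 m from the right end.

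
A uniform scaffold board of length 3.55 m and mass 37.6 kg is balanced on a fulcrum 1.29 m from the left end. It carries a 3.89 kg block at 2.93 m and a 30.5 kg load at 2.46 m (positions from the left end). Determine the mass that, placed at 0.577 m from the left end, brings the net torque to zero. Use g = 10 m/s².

m ≈ 84.6 kg

Sum moments about the fulcrum (at 1.29 m from the left end) (the support reaction has zero arm there).
Beam weight: 37.6 × 10 = 376 N down at 1.775 m → arm 0.485 m, τ = 376 × 0.485 = 182.4 N·m clockwise.
Block: 3.89 × 10 = 38.9 N down at 2.93 m → arm 1.64 m, τ = 38.9 × 1.64 = 63.8 N·m clockwise.
Load: 30.5 × 10 = 305 N down at 2.46 m → arm 1.17 m, τ = 305 × 1.17 = 356.8 N·m clockwise.
Net moment of known loads = 603 N·m clockwise.
An unknown mass m at 0.577 m has arm 0.713 m; its moment is m·g·0.713 counterclockwise.
Στ = 0 ⇒ m × 10 × 0.713 = 603 ⇒ m = 603 / (10 × 0.713) = 84.6 kg.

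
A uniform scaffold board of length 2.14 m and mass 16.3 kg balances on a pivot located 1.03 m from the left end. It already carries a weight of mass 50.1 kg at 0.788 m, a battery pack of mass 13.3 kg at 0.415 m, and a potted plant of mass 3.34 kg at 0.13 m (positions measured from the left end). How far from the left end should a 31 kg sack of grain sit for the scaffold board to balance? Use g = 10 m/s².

x ≈ 1.76 m from the left end

Choose the pivot (at 1.03 m from the left end) as the axis so the support reaction has zero arm there.
Beam weight: 16.3 × 10 = 163 N down at 1.07 m → arm 0.04 m, τ = 163 × 0.04 = 6.52 N·m clockwise.
Weight: 50.1 × 10 = 501 N down at 0.788 m → arm 0.242 m, τ = 501 × 0.242 = 121.2 N·m counterclockwise.
Battery pack: 13.3 × 10 = 133 N down at 0.415 m → arm 0.615 m, τ = 133 × 0.615 = 81.8 N·m counterclockwise.
Potted plant: 3.34 × 10 = 33.4 N down at 0.13 m → arm 0.9 m, τ = 33.4 × 0.9 = 30.06 N·m counterclockwise.
Net moment of existing loads = 226.5 N·m counterclockwise.
The sack of grain weighs 31 × 10 = 310 N and must supply an equal clockwise moment, so its lever arm about the pivot is 226.5 / 310 = 0.731 m.
That puts it at 1.03 + 0.731 = 1.76 m from the left end.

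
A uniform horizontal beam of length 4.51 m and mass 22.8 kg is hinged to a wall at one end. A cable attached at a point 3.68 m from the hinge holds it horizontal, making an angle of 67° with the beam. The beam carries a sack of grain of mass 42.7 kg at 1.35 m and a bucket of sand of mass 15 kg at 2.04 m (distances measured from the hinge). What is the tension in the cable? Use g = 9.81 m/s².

T ≈ 404 N

Choose the hinge as the axis so the unknown hinge reaction has zero arm there.
Beam weight: 22.8 × 9.81 = 223.7 N down at 2.255 m → arm 2.255 m, τ = 223.7 × 2.255 = 504.4 N·m clockwise.
Sack of grain: 42.7 × 9.81 = 418.9 N down at 1.35 m → arm 1.35 m, τ = 418.9 × 1.35 = 565.5 N·m clockwise.
Bucket of sand: 15 × 9.81 = 147.2 N down at 2.04 m → arm 2.04 m, τ = 147.2 × 2.04 = 300.3 N·m clockwise.
Total clockwise load moment = 1370 N·m.
The cable tension T acts at 3.68 m; only its component perpendicular to the beam, T sinθ, produces torque. sin 67° = 0.9205.
Στ = 0 ⇒ T × 3.68 × 0.9205 = 1370 ⇒ T = 1370 / 3.387 = 404 N.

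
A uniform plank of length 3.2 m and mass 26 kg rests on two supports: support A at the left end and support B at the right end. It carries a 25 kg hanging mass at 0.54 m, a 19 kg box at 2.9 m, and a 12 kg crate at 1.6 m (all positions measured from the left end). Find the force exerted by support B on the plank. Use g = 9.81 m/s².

R_B ≈ 397 N

Choose support A as the axis so its reaction then has zero moment arm.
Beam weight: 26 × 9.81 = 255.1 N down at 1.6 m → arm 1.6 m, τ = 255.1 × 1.6 = 408.2 N·m clockwise.
Hanging mass: 25 × 9.81 = 245.2 N down at 0.54 m → arm 0.54 m, τ = 245.2 × 0.54 = 132.4 N·m clockwise.
Box: 19 × 9.81 = 186.4 N down at 2.9 m → arm 2.9 m, τ = 186.4 × 2.9 = 540.6 N·m clockwise.
Crate: 12 × 9.81 = 117.7 N down at 1.6 m → arm 1.6 m, τ = 117.7 × 1.6 = 188.3 N·m clockwise.
Net load moment about support A = 1270 N·m clockwise.
Reaction R at support B is upward at 3.2 m, arm 3.2 m → moment R × 3.2 counterclockwise.
Setting net torque to zero: R × 3.2 = 1270 → R = 397 N.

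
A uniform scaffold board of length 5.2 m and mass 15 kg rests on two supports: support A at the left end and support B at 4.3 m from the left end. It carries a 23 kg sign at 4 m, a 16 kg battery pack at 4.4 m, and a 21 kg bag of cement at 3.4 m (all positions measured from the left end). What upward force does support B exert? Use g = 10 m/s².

About support A:
Beam weight: 15 × 10 = 150 N down at 2.6 m → arm 2.6 m, τ = 150 × 2.6 = 390 N·m clockwise.
Sign: 23 × 10 = 230 N down at 4 m → arm 4 m, τ = 230 × 4 = 920 N·m clockwise.
Battery pack: 16 × 10 = 160 N down at 4.4 m → arm 4.4 m, τ = 160 × 4.4 = 704 N·m clockwise.
Bag of cement: 21 × 10 = 210 N down at 3.4 m → arm 3.4 m, τ = 210 × 3.4 = 714 N·m clockwise.
Net load moment about support A = 2728 N·m clockwise.
Reaction R at support B is upward at 4.3 m, arm 4.3 m → moment R × 4.3 counterclockwise.
Στ = 0 ⇒ R × 4.3 = 2728 ⇒ R = 634 N.

R_B ≈ 634 N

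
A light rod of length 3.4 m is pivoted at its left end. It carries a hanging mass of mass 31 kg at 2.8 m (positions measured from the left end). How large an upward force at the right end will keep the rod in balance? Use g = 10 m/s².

F ≈ 255 N

Choose the left end as the axis so the unknown pivot reaction has zero arm there.
Hanging mass: 31 × 10 = 310 N down at 2.8 m → arm 2.8 m, τ = 310 × 2.8 = 868 N·m clockwise.
Net moment of the loads = 868 N·m clockwise.
The upward force F acts at the right end, arm 3.4 m, giving F × 3.4 counterclockwise.
For rotational equilibrium, F × 3.4 = 868, so F = 868 / 3.4 = 255 N.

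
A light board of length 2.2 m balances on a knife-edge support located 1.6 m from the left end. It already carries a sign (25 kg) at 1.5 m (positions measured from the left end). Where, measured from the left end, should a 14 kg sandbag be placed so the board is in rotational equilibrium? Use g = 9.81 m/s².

Taking torques about the knife-edge support (at 1.6 m from the left end):
Sign: 25 × 9.81 = 245.2 N down at 1.5 m → arm 0.1 m, τ = 245.2 × 0.1 = 24.52 N·m counterclockwise.
Net moment of existing loads = 24.52 N·m counterclockwise.
The sandbag weighs 14 × 9.81 = 137.3 N and must supply an equal clockwise moment, so its lever arm about the knife-edge support is 24.52 / 137.3 = 0.179 m.
That puts it at 1.6 + 0.179 = 1.78 m from the left end.

x ≈ 1.78 m from the left end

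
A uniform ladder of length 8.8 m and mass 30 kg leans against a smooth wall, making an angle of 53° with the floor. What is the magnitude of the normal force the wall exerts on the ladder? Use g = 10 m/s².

N_wall ≈ 113 N

Taking torques about the foot of the ladder:
Ladder weight 30×10 = 300 N acts at 4.4 m along the ladder; its horizontal arm is 4.4·cos53° = 2.648 m → τ = 794.4 N·m clockwise.
Wall normal N acts horizontally at the top; its moment arm is the height L sinθ = 8.8·sin53° = 7.028 m, counterclockwise.
Setting net torque to zero: N × 7.028 = 794.4 → N = 113 N.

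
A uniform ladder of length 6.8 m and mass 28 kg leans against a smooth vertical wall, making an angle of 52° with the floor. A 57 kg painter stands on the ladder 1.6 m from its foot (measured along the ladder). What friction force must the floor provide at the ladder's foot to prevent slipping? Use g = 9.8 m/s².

f ≈ 210 N

Take moments about the foot of the ladder.
Ladder weight 28×9.8 = 274.4 N acts at 3.4 m along the ladder; its horizontal arm is 3.4·cos52° = 2.093 m → τ = 574.3 N·m clockwise.
Painter: 57×9.8 = 558.6 N at 1.6 m → arm 0.9851 m → τ = 550.3 N·m clockwise.
Wall normal N acts horizontally at the top; its moment arm is the height L sinθ = 6.8·sin52° = 5.358 m, counterclockwise.
Στ = 0 ⇒ N × 5.358 = 1125 ⇒ N = 210 N.
ΣFx = 0: friction at the foot balances the wall's push, so f = N_wall = 210 N.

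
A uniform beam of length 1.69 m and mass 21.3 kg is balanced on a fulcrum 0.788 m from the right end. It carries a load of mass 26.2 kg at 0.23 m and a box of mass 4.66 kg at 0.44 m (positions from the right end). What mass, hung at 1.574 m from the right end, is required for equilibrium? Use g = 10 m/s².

Sum moments about the fulcrum (at 0.788 m from the right end) (the support reaction has zero arm there).
Beam weight: 21.3 × 10 = 213 N down at 0.845 m → arm 0.057 m, τ = 213 × 0.057 = 12.14 N·m counterclockwise.
Load: 26.2 × 10 = 262 N down at 0.23 m → arm 0.558 m, τ = 262 × 0.558 = 146.2 N·m clockwise.
Box: 4.66 × 10 = 46.6 N down at 0.44 m → arm 0.348 m, τ = 46.6 × 0.348 = 16.22 N·m clockwise.
Net moment of known loads = 150.3 N·m clockwise.
An unknown mass m at 1.574 m has arm 0.786 m; its moment is m·g·0.786 counterclockwise.
Setting net torque to zero: m × 10 × 0.786 = 150.3 → m = 150.3 / (10 × 0.786) = 19.1 kg.

m ≈ 19.1 kg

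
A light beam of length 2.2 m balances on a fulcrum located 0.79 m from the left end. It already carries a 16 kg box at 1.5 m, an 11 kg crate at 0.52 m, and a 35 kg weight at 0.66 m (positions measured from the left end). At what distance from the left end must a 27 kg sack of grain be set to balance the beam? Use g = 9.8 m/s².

x ≈ 0.648 m from the left end

Choose the fulcrum (at 0.79 m from the left end) as the axis so the support reaction has zero arm there.
Box: 16 × 9.8 = 156.8 N down at 1.5 m → arm 0.71 m, τ = 156.8 × 0.71 = 111.3 N·m clockwise.
Crate: 11 × 9.8 = 107.8 N down at 0.52 m → arm 0.27 m, τ = 107.8 × 0.27 = 29.11 N·m counterclockwise.
Weight: 35 × 9.8 = 343 N down at 0.66 m → arm 0.13 m, τ = 343 × 0.13 = 44.59 N·m counterclockwise.
Net moment of existing loads = 37.6 N·m clockwise.
The sack of grain weighs 27 × 9.8 = 264.6 N and must supply an equal counterclockwise moment, so its lever arm about the fulcrum is 37.6 / 264.6 = 0.142 m.
That puts it at 0.79 − 0.142 = 0.648 m from the left end.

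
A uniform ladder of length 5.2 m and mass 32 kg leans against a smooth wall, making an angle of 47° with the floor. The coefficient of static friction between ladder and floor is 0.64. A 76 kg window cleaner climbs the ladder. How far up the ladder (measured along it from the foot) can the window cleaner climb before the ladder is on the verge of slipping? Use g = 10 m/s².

Take moments about the foot of the ladder.
Ladder weight 32×10 = 320 N acts at 2.6 m along the ladder; its horizontal arm is 2.6·cos47° = 1.773 m → τ = 567.4 N·m clockwise.
Window cleaner weight 76×10 = 760 N at distance d → arm d·cos47° → τ = 760·d·0.682 clockwise.
Wall normal N at the top has arm L sinθ = 3.803 m counterclockwise, so Στ = 0 gives N·3.803 = 567.4 + 518.3·d.
ΣFy = 0 ⇒ N_floor = 1080 N, so the maximum friction is μ_s·N_floor = 0.64×1080 = 691.2 N. ΣFx = 0 ⇒ N_wall = f, so at the slipping point N = 691.2 N.
Substituting: 691.2×3.803 = 567.4 + 518.3·d ⇒ d = (2629 − 567.4) / 518.3 = 3.98 m.

d ≈ 3.98 m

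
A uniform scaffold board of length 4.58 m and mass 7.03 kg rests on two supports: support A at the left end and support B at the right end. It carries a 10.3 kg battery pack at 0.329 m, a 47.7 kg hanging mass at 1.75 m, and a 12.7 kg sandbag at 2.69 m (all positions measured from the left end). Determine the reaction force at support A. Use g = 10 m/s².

Taking torques about support B:
Beam weight: 7.03 × 10 = 70.3 N down at 2.29 m → arm 2.29 m, τ = 70.3 × 2.29 = 161 N·m counterclockwise.
Battery pack: 10.3 × 10 = 103 N down at 0.329 m → arm 4.251 m, τ = 103 × 4.251 = 437.9 N·m counterclockwise.
Hanging mass: 47.7 × 10 = 477 N down at 1.75 m → arm 2.83 m, τ = 477 × 2.83 = 1350 N·m counterclockwise.
Sandbag: 12.7 × 10 = 127 N down at 2.69 m → arm 1.89 m, τ = 127 × 1.89 = 240 N·m counterclockwise.
Net load moment about support B = 2189 N·m counterclockwise.
Reaction R at support A is upward at 0 m, arm 4.58 m → moment R × 4.58 clockwise.
For rotational equilibrium, R × 4.58 = 2189, so R = 478 N.

R_A ≈ 478 N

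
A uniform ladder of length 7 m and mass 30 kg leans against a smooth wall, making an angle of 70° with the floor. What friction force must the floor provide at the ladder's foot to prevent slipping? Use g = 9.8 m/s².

Choose the foot of the ladder as the axis so the floor normal and friction both act there and drop out.
Ladder weight 30×9.8 = 294 N acts at 3.5 m along the ladder; its horizontal arm is 3.5·cos70° = 1.197 m → τ = 351.9 N·m clockwise.
Wall normal N acts horizontally at the top; its moment arm is the height L sinθ = 7·sin70° = 6.578 m, counterclockwise.
For rotational equilibrium, N × 6.578 = 351.9, so N = 53.5 N.
ΣFx = 0: friction at the foot balances the wall's push, so f = N_wall = 53.5 N.

f ≈ 53.5 N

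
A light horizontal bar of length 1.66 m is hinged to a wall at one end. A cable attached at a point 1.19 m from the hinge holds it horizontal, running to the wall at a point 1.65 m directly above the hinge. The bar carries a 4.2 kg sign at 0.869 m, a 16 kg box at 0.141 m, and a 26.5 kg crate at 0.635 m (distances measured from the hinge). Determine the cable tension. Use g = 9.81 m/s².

Taking torques about the hinge:
Sign: 4.2 × 9.81 = 41.2 N down at 0.869 m → arm 0.869 m, τ = 41.2 × 0.869 = 35.8 N·m clockwise.
Box: 16 × 9.81 = 157 N down at 0.141 m → arm 0.141 m, τ = 157 × 0.141 = 22.14 N·m clockwise.
Crate: 26.5 × 9.81 = 260 N down at 0.635 m → arm 0.635 m, τ = 260 × 0.635 = 165.1 N·m clockwise.
Total clockwise load moment = 223 N·m.
The cable tension T acts at 1.19 m; only its component perpendicular to the bar, T sinθ, produces torque. sinθ = h/√(h²+d²) = 1.65/√(1.65²+1.19²) = 0.8111.
Setting net torque to zero: T × 1.19 × 0.8111 = 223 → T = 223 / 0.9652 = 231 N.

T ≈ 231 N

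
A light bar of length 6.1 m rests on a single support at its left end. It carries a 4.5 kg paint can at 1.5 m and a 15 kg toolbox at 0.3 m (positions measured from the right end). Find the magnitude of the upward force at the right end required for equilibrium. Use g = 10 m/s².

About the left end:
Paint can: 4.5 × 10 = 45 N down at 1.5 m → arm 4.6 m, τ = 45 × 4.6 = 207 N·m clockwise.
Toolbox: 15 × 10 = 150 N down at 0.3 m → arm 5.8 m, τ = 150 × 5.8 = 870 N·m clockwise.
Net moment of the loads = 1077 N·m clockwise.
The upward force F acts at the right end, arm 6.1 m, giving F × 6.1 counterclockwise.
Στ = 0 ⇒ F × 6.1 = 1077 ⇒ F = 1077 / 6.1 = 177 N.

F ≈ 177 N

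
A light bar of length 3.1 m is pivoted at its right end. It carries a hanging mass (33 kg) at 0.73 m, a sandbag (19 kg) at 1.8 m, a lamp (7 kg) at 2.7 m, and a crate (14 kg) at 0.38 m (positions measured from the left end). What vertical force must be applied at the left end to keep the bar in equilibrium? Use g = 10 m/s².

F ≈ 464 N

Taking torques about the right end:
Hanging mass: 33 × 10 = 330 N down at 0.73 m → arm 2.37 m, τ = 330 × 2.37 = 782.1 N·m counterclockwise.
Sandbag: 19 × 10 = 190 N down at 1.8 m → arm 1.3 m, τ = 190 × 1.3 = 247 N·m counterclockwise.
Lamp: 7 × 10 = 70 N down at 2.7 m → arm 0.4 m, τ = 70 × 0.4 = 28 N·m counterclockwise.
Crate: 14 × 10 = 140 N down at 0.38 m → arm 2.72 m, τ = 140 × 2.72 = 380.8 N·m counterclockwise.
Net moment of the loads = 1438 N·m counterclockwise.
The upward force F acts at the left end, arm 3.1 m, giving F × 3.1 clockwise.
Balancing moments: F × 3.1 = 1438, giving F = 1438 / 3.1 = 464 N.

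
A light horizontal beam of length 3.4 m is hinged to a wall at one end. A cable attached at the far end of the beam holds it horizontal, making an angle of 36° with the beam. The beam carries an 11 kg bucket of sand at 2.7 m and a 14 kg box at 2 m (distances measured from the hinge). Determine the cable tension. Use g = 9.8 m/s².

Choose the hinge as the axis so the unknown hinge reaction has zero arm there.
Bucket of sand: 11 × 9.8 = 107.8 N down at 2.7 m → arm 2.7 m, τ = 107.8 × 2.7 = 291.1 N·m clockwise.
Box: 14 × 9.8 = 137.2 N down at 2 m → arm 2 m, τ = 137.2 × 2 = 274.4 N·m clockwise.
Total clockwise load moment = 565.5 N·m.
The cable tension T acts at 3.4 m; only its component perpendicular to the beam, T sinθ, produces torque. sin 36° = 0.5878.
Setting net torque to zero: T × 3.4 × 0.5878 = 565.5 → T = 565.5 / 1.999 = 283 N.

T ≈ 283 N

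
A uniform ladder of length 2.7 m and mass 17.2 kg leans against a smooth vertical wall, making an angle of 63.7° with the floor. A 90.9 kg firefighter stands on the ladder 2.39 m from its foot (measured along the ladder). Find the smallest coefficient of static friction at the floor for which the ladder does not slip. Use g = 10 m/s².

μ_min ≈ 0.407

Take moments about the foot of the ladder.
Ladder weight 17.2×10 = 172 N acts at 1.35 m along the ladder; its horizontal arm is 1.35·cos63.7° = 0.5981 m → τ = 102.9 N·m clockwise.
Firefighter: 90.9×10 = 909 N at 2.39 m → arm 1.059 m → τ = 962.6 N·m clockwise.
Wall normal N acts horizontally at the top; its moment arm is the height L sinθ = 2.7·sin63.7° = 2.421 m, counterclockwise.
Balancing moments: N × 2.421 = 1066, giving N = 440.3 N.
ΣFx = 0 ⇒ f = N_wall = 440.3 N. ΣFy = 0 ⇒ N_floor = 1081 N.
μ_min = f / N_floor = 440.3 / 1081 = 0.407.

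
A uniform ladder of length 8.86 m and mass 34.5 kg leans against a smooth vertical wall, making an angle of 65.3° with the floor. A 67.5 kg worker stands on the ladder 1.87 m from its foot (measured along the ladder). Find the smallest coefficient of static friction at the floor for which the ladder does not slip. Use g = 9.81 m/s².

Taking torques about the foot of the ladder:
Ladder weight 34.5×9.81 = 338.4 N acts at 4.43 m along the ladder; its horizontal arm is 4.43·cos65.3° = 1.851 m → τ = 626.4 N·m clockwise.
Worker: 67.5×9.81 = 662.2 N at 1.87 m → arm 0.7814 m → τ = 517.4 N·m clockwise.
Wall normal N acts horizontally at the top; its moment arm is the height L sinθ = 8.86·sin65.3° = 8.049 m, counterclockwise.
For rotational equilibrium, N × 8.049 = 1144, so N = 142.1 N.
ΣFx = 0 ⇒ f = N_wall = 142.1 N. ΣFy = 0 ⇒ N_floor = 1001 N.
μ_min = f / N_floor = 142.1 / 1001 = 0.142.

μ_min ≈ 0.142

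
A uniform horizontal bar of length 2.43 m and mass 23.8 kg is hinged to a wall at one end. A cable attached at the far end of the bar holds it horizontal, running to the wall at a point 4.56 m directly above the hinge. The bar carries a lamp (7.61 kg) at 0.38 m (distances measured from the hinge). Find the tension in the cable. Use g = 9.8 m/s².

T ≈ 145 N

Taking torques about the hinge:
Beam weight: 23.8 × 9.8 = 233.2 N down at 1.215 m → arm 1.215 m, τ = 233.2 × 1.215 = 283.3 N·m clockwise.
Lamp: 7.61 × 9.8 = 74.58 N down at 0.38 m → arm 0.38 m, τ = 74.58 × 0.38 = 28.34 N·m clockwise.
Total clockwise load moment = 311.6 N·m.
The cable tension T acts at 2.43 m; only its component perpendicular to the bar, T sinθ, produces torque. sinθ = h/√(h²+d²) = 4.56/√(4.56²+2.43²) = 0.8825.
Setting net torque to zero: T × 2.43 × 0.8825 = 311.6 → T = 311.6 / 2.144 = 145 N.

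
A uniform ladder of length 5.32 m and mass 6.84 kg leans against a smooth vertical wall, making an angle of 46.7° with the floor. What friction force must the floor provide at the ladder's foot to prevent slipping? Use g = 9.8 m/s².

f ≈ 31.6 N

Take moments about the foot of the ladder.
Ladder weight 6.84×9.8 = 67.03 N acts at 2.66 m along the ladder; its horizontal arm is 2.66·cos46.7° = 1.824 m → τ = 122.3 N·m clockwise.
Wall normal N acts horizontally at the top; its moment arm is the height L sinθ = 5.32·sin46.7° = 3.872 m, counterclockwise.
For rotational equilibrium, N × 3.872 = 122.3, so N = 31.6 N.
ΣFx = 0: friction at the foot balances the wall's push, so f = N_wall = 31.6 N.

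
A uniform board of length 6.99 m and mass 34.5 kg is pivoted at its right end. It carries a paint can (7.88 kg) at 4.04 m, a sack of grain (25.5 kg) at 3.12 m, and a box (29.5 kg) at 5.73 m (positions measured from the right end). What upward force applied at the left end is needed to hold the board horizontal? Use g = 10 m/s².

F ≈ 574 N

About the right end:
Beam weight: 34.5 × 10 = 345 N down at 3.495 m → arm 3.495 m, τ = 345 × 3.495 = 1206 N·m counterclockwise.
Paint can: 7.88 × 10 = 78.8 N down at 4.04 m → arm 4.04 m, τ = 78.8 × 4.04 = 318.4 N·m counterclockwise.
Sack of grain: 25.5 × 10 = 255 N down at 3.12 m → arm 3.12 m, τ = 255 × 3.12 = 795.6 N·m counterclockwise.
Box: 29.5 × 10 = 295 N down at 5.73 m → arm 5.73 m, τ = 295 × 5.73 = 1690 N·m counterclockwise.
Net moment of the loads = 4010 N·m counterclockwise.
The upward force F acts at the left end, arm 6.99 m, giving F × 6.99 clockwise.
Στ = 0 ⇒ F × 6.99 = 4010 ⇒ F = 4010 / 6.99 = 574 N.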